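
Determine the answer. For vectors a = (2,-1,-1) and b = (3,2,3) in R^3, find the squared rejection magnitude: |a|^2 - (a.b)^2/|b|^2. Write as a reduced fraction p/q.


|a|^2 = 2^2 + (-1)^2 + (-1)^2 = 6
|b|^2 = 3^2 + 2^2 + 3^2 = 22
a . b = 2*3 + (-1)*2 + (-1)*3 = 1
(a.b)^2 = 1^2 = 1
|rej|^2 = 6 - 1/22
= (132 - 1)/22
= 131/22
In lowest terms: 131/22


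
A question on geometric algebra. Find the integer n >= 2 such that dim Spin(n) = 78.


dim Spin(n) = dim so(n) = n(n-1)/2.
Solve n(n-1)/2 = 78, i.e. n^2 - n - 156 = 0.
Discriminant = 1 + 8*78 = 625
n = (1 + sqrt(625))/2 = (1 + 25)/2 = 13


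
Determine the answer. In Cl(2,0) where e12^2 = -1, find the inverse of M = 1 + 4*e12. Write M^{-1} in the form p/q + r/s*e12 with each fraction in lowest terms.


M = 1 + 4*e12, where e12^2 = -1.
Since M commutes with its reverse ~M = a - b*e12, M * ~M = a^2 - b^2*e12^2 = a^2 + b^2.
So M^{-1} = ~M / (a^2 + b^2) = (a - b*e12)/(a^2 + b^2).
a^2 + b^2 = 1 + 16 = 17
Scalar part = 1/17 = 1/17
Bivector coeff = -4/17 = -4/17
M^{-1} = 1/17 - 4/17*e12


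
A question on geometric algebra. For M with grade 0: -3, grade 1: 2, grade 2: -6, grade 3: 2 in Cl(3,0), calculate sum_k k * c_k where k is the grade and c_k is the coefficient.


Grade-weighted sum = sum of grade_k * coefficient_k
0*(-3) = 0
1*2 = 2
2*(-6) = -12
3*2 = 6
Total = 0 + 2 + (-12) + 6 = -4


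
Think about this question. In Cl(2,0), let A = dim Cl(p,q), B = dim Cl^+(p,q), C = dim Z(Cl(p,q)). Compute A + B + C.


n = 2 + 0 = 2
Total dim = 2^2 = 4
Even subalgebra dim = 2^1 = 2
n is even, so center dim = 1
Sum = 4 + 2 + 1 = 7


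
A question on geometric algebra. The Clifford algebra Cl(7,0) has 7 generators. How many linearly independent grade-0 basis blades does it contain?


Number of grade-k basis blades in Cl(p,q) with n = p + q is C(n, k).
n = 7 + 0 = 7
C(7, 0) = 7! / (0! * 7!)
= 5040 / (1 * 5040)
= 1


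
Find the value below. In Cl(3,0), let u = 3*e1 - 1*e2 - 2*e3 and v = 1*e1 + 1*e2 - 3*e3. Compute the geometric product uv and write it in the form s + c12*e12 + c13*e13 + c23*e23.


In Cl(3,0): e_i^2 = 1, e_ie_j = -e_je_i for i != j.
Scalar part = u . v = 3*1 + (-1)*1 + (-2)*(-3)
= 3 + (-1) + 6 = 8
e12 coeff = 3*1 - (-1)*1 = 3 - (-1) = 4
e13 coeff = 3*(-3) - (-2)*1 = -9 - (-2) = -7
e23 coeff = (-1)*(-3) - (-2)*1 = 3 - (-2) = 5
uv = 8 + 4*e12 - 7*e13 + 5*e23


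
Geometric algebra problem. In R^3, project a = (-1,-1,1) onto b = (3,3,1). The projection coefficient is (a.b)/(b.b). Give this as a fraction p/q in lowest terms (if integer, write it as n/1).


Projection coefficient = (a . b) / (b . b)
a . b = (-1)*3 + (-1)*3 + 1*1
= -3 + (-3) + 1 = -5
b . b = 3^2 + 3^2 + 1^2
= 9 + 9 + 1 = 19
Coefficient = -5/19
In lowest terms: -5/19


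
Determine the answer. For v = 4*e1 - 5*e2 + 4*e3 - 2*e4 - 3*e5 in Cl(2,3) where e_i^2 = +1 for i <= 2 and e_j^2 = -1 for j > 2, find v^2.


v^2 = sum of c_i^2 * e_i^2
Positive signature terms (e_i^2 = +1): 4^2 + (-5)^2 = 41
Negative signature terms (e_j^2 = -1): 4^2 + (-2)^2 + (-3)^2 = 29
v^2 = 41 - 29 = 12


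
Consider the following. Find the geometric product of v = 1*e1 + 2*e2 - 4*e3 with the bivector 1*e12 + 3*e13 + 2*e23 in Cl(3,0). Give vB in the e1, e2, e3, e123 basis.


vB has grade-1 (vector) and grade-3 (trivector) parts: vB = (v _| B) + (v ^ B).
Vector part <vB>_1:
  e1: -v2*b12 - v3*b13 = -(2)*(1) - (-4)*(3) = 10
  e2: v1*b12 - v3*b23 = (1)*(1) - (-4)*(2) = 9
  e3: v1*b13 + v2*b23 = (1)*(3) + (2)*(2) = 7
Trivector part <vB>_3:
  e123: v1*b23 - v2*b13 + v3*b12 = (1)*(2) - (2)*(3) + (-4)*(1) = -8
vB = 10*e1 + 9*e2 + 7*e3 - 8*e123


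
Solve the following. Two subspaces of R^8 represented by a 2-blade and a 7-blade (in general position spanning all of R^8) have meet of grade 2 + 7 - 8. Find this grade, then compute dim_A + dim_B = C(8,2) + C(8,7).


Meet grade = grade(A) + grade(B) - n
= 2 + 7 - 8 = 1
C(8,2) = 28
C(8,7) = 8
dim_A + dim_B = 28 + 8 = 36


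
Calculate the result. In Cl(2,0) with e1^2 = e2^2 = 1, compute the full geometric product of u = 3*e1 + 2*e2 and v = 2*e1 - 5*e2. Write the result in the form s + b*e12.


Expand: (3*e1 + 2*e2)(2*e1 - 5*e2)
= 3*2*e1e1 + 3*(-5)*e1e2 + 2*2*e2e1 + 2*(-5)*e2e2
Using e1^2 = e2^2 = 1, e2e1 = -e1e2:
Scalar part s = 3*2 + 2*(-5) = 6 + (-10) = -4
Bivector part b = 3*(-5) - 2*2 = -15 - 4 = -19
uv = -4 - 19*e12


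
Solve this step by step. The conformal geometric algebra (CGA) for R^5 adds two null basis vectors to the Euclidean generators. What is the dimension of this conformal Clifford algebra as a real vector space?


The conformal model of R^5 uses Cl(6,1): the 5 Euclidean generators plus two extra orthogonal generators e+ (e+^2 = +1) and e- (e-^2 = -1), from which the null vectors e0, einf are built.
Number of generators m = 5 + 2 = 7.
dim Cl(p,q) = 2^m = 2^7 = 128


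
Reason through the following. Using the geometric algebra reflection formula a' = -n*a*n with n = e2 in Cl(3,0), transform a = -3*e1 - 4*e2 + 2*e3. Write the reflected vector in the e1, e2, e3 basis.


Reflection formula: a' = -n*a*n, with n = e2 (unit vector, n^2 = 1).
For reflection through hyperplane perp to e2:
The component along e2 flips sign, others stay.
a = (-3, -4, 2)
a' = (-3, 4, 2)
a' = -3*e1 + 4*e2 + 2*e3


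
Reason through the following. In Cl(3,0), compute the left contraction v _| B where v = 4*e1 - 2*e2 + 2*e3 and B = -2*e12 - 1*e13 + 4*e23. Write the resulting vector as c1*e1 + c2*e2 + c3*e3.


Left contraction v _| B = <vB>_1 (grade-1 part of the geometric product vB).
Using e1_|e12 = e2, e2_|e12 = -e1, e1_|e13 = e3, e3_|e13 = -e1, e2_|e23 = e3, e3_|e23 = -e2:
e1 coeff: -v2*b12 - v3*b13 = -(-2)*(-2) - (2)*(-1) = -2
e2 coeff: v1*b12 - v3*b23 = (4)*(-2) - (2)*(4) = -16
e3 coeff: v1*b13 + v2*b23 = (4)*(-1) + (-2)*(4) = -12
v _| B = -2*e1 - 16*e2 - 12*e3


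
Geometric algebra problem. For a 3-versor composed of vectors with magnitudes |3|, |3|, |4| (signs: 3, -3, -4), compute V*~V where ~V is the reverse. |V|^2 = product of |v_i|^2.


Each vector v_i has |v_i|^2 = s_i^2
Squared scales: 3^2 = 9, (-3)^2 = 9, (-4)^2 = 16
|V|^2 = 9 * 9 * 16
= 1296


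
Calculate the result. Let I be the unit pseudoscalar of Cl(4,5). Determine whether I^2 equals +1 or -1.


The pseudoscalar I = e1...e_n (product of all n generators) of Cl(p,q) satisfies I^2 = (-1)^(q + n(n-1)/2).
p = 4, q = 5, n = p + q = 9
n(n-1)/2 = 9 * 8 / 2 = 36
Exponent = q + n(n-1)/2 = 5 + 36 = 41
I^2 = (-1)^41 = -1


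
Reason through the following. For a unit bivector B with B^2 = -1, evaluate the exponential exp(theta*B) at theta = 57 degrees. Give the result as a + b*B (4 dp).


For a unit bivector B with B^2 = -1, the exponential series gives
e^(theta*B) = cos(theta) + sin(theta)*B (the GA analogue of Euler's formula).
theta = 57 degrees = 0.994838 rad
cos(57 deg) = 0.5446
sin(57 deg) = 0.8387
exp(theta*B) = 0.5446 + 0.8387*B


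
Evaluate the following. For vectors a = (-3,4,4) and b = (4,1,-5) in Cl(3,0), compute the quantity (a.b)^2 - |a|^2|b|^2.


a . b = (-3)*4 + 4*1 + 4*(-5)
= -12 + 4 + (-20) = -28
|a|^2 = (-3)^2 + 4^2 + 4^2 = 41
|b|^2 = 4^2 + 1^2 + (-5)^2 = 42
(a.b)^2 = (-28)^2 = 784
|a|^2 * |b|^2 = 41 * 42 = 1722
Result = 784 - 1722 = -938


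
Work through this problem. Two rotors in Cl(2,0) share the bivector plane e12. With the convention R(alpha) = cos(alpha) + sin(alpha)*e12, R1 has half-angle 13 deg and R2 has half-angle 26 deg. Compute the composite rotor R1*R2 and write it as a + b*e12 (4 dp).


Same-plane rotors commute and their half-angles add:
R1*R2 = cos(a1 + a2) + sin(a1 + a2)*e12.
a1 + a2 = 13 + 26 = 39 deg
cos(39 deg) = 0.7771
sin(39 deg) = 0.6293
R1*R2 = 0.7771 + 0.6293*e12


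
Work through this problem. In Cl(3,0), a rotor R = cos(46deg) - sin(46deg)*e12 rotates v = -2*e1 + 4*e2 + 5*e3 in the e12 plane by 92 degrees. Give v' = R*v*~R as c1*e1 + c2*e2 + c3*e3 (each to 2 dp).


Rotor R = cos(46deg) - sin(46deg)*e12
Rotation angle theta = 2 * 46 = 92 degrees in the e12 plane (e1 -> e2).
The component perpendicular to the plane (e3) is invariant: v'_3 = v3 = 5.00
cos(92deg) = -0.0349, sin(92deg) = 0.9994
v'_1 = v1*cos(theta) - v2*sin(theta) = -2*(-0.0349) - 4*0.9994 = -3.93
v'_2 = v1*sin(theta) + v2*cos(theta) = -2*0.9994 + 4*(-0.0349) = -2.14
v' = -3.93*e1 - 2.14*e2 + 5.00*e3


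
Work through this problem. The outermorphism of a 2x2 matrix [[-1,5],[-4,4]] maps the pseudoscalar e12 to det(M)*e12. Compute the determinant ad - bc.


The outermorphism of a linear map f sends e1^e2 to f(e1)^f(e2).
f(e1) = -1*e1 - 4*e2
f(e2) = 5*e1 + 4*e2
f(e1) ^ f(e2) = (-1*e1 - 4*e2) ^ (5*e1 + 4*e2)
= (-1)*4*e12 + (-4)*5*e21
= (-4 - (-20))*e12
= 16*e12
Coefficient = 16


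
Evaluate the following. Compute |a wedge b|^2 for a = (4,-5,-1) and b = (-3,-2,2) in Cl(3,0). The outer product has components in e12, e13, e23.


a wedge b = (a1*b2 - a2*b1)*e12 + (a1*b3 - a3*b1)*e13 + (a2*b3 - a3*b2)*e23
e12 coeff: 4*(-2) - (-5)*(-3) = -8 - 15 = -23
e13 coeff: 4*2 - (-1)*(-3) = 8 - 3 = 5
e23 coeff: (-5)*2 - (-1)*(-2) = -10 - 2 = -12
|a wedge b|^2 = (-23)^2 + 5^2 + (-12)^2
= 529 + 25 + 144
= 698


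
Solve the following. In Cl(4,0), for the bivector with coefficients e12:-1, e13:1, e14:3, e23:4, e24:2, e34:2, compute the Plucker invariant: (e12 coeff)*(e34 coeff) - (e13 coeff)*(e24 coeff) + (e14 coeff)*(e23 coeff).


Plucker relation: af - be + cd
a*f = (-1)*2 = -2
b*e = 1*2 = 2
c*d = 3*4 = 12
af - be + cd = -2 - 2 + 12
= 8


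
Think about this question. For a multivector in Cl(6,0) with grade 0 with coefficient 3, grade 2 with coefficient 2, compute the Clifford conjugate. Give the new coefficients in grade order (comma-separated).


Clifford conjugate sign for grade k: (-1)^(k(k+1)/2)
Grade 0: (-1)^(0*1/2) = (-1)^0 = 1, coeff 3 -> 3
Grade 2: (-1)^(2*3/2) = (-1)^3 = -1, coeff 2 -> -2
Conjugated coefficients: 3, -2


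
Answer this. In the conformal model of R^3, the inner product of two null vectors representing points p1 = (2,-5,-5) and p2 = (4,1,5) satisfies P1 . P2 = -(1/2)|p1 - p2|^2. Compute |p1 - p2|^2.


p1 - p2 = (-2, -6, -10)
|p1 - p2|^2 = (-2)^2 + (-6)^2 + (-10)^2
= 4 + 36 + 100
= 140


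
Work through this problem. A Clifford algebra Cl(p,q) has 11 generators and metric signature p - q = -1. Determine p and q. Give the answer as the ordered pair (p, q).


We need p + q = 11 and p - q = -1.
Adding: 2p = 11 + (-1) = 10, so p = 5.
Then q = 11 - 5 = 6.
(p, q) = (5, 6)


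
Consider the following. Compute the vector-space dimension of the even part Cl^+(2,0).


Even subalgebra dimension = 2^(n-1)
n = 2 + 0 = 2
2^(2 - 1) = 2^1 = 2
Verification: sum of C(2,k) for even k = 1 + 1 = 2
Result = 2


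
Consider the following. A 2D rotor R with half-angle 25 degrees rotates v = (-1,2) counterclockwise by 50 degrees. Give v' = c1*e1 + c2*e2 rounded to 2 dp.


Rotor R = cos(25deg) - sin(25deg)*e12
Rotation angle theta = 2 * 25 = 50 degrees
v' = R*v*~R rotates v by theta.
cos(50deg) = 0.6428, sin(50deg) = 0.7660
v'_1 = -1*cos(50deg) - 2*sin(50deg)
= -1*0.6428 - 2*0.7660
= -2.17
v'_2 = -1*sin(50deg) + 2*cos(50deg)
= -1*0.7660 + 2*0.6428
= 0.52
v' = -2.17*e1 + 0.52*e2


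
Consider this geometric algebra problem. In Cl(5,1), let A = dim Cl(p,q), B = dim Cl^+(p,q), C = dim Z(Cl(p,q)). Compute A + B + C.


n = 5 + 1 = 6
Total dim = 2^6 = 64
Even subalgebra dim = 2^5 = 32
n is even, so center dim = 1
Sum = 64 + 32 + 1 = 97


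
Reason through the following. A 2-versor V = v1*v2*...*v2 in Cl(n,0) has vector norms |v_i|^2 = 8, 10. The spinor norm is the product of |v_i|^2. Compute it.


Spinor norm N(V) = |v1|^2 * |v2|^2 * ... * |v2|^2
= 8 * 10
Running product: 8, 80
N(V) = 80


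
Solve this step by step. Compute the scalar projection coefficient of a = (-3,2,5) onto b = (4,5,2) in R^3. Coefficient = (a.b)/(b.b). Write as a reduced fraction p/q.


Projection coefficient = (a . b) / (b . b)
a . b = (-3)*4 + 2*5 + 5*2
= -12 + 10 + 10 = 8
b . b = 4^2 + 5^2 + 2^2
= 16 + 25 + 4 = 45
Coefficient = 8/45
In lowest terms: 8/45


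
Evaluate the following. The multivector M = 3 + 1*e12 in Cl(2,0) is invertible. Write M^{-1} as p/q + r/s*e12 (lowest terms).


M = 3 + 1*e12, where e12^2 = -1.
Since M commutes with its reverse ~M = a - b*e12, M * ~M = a^2 - b^2*e12^2 = a^2 + b^2.
So M^{-1} = ~M / (a^2 + b^2) = (a - b*e12)/(a^2 + b^2).
a^2 + b^2 = 9 + 1 = 10
Scalar part = 3/10 = 3/10
Bivector coeff = -1/10 = -1/10
M^{-1} = 3/10 - 1/10*e12


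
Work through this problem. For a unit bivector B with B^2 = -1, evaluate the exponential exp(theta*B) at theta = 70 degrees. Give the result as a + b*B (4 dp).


For a unit bivector B with B^2 = -1, the exponential series gives
e^(theta*B) = cos(theta) + sin(theta)*B (the GA analogue of Euler's formula).
theta = 70 degrees = 1.22173 rad
cos(70 deg) = 0.3420
sin(70 deg) = 0.9397
exp(theta*B) = 0.3420 + 0.9397*B


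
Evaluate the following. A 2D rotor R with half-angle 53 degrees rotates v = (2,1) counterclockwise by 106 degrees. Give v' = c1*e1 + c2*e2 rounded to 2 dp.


Rotor R = cos(53deg) - sin(53deg)*e12
Rotation angle theta = 2 * 53 = 106 degrees
v' = R*v*~R rotates v by theta.
cos(106deg) = -0.2756, sin(106deg) = 0.9613
v'_1 = 2*cos(106deg) - 1*sin(106deg)
= 2*(-0.2756) - 1*0.9613
= -1.51
v'_2 = 2*sin(106deg) + 1*cos(106deg)
= 2*0.9613 + 1*(-0.2756)
= 1.65
v' = -1.51*e1 + 1.65*e2


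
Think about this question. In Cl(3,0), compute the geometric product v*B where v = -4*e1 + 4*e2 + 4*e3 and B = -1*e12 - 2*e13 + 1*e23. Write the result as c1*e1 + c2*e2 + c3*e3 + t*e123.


vB has grade-1 (vector) and grade-3 (trivector) parts: vB = (v _| B) + (v ^ B).
Vector part <vB>_1:
  e1: -v2*b12 - v3*b13 = -(4)*(-1) - (4)*(-2) = 12
  e2: v1*b12 - v3*b23 = (-4)*(-1) - (4)*(1) = 0
  e3: v1*b13 + v2*b23 = (-4)*(-2) + (4)*(1) = 12
Trivector part <vB>_3:
  e123: v1*b23 - v2*b13 + v3*b12 = (-4)*(1) - (4)*(-2) + (4)*(-1) = 0
vB = 12*e1 + 0*e2 + 12*e3 + 0*e123


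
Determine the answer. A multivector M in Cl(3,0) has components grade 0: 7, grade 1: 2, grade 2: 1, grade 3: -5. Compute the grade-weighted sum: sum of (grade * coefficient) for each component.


Grade-weighted sum = sum of grade_k * coefficient_k
0*7 = 0
1*2 = 2
2*1 = 2
3*(-5) = -15
Total = 0 + 2 + 2 + (-15) = -11


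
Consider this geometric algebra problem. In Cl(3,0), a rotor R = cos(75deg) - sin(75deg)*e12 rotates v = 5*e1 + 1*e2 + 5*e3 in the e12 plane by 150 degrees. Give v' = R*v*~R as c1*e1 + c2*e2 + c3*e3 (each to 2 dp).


Rotor R = cos(75deg) - sin(75deg)*e12
Rotation angle theta = 2 * 75 = 150 degrees in the e12 plane (e1 -> e2).
The component perpendicular to the plane (e3) is invariant: v'_3 = v3 = 5.00
cos(150deg) = -0.8660, sin(150deg) = 0.5000
v'_1 = v1*cos(theta) - v2*sin(theta) = 5*(-0.8660) - 1*0.5000 = -4.83
v'_2 = v1*sin(theta) + v2*cos(theta) = 5*0.5000 + 1*(-0.8660) = 1.63
v' = -4.83*e1 + 1.63*e2 + 5.00*e3


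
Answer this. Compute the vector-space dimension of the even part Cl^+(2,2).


Even subalgebra dimension = 2^(n-1)
n = 2 + 2 = 4
2^(4 - 1) = 2^3 = 8
Verification: sum of C(4,k) for even k = 1 + 6 + 1 = 8
Result = 8


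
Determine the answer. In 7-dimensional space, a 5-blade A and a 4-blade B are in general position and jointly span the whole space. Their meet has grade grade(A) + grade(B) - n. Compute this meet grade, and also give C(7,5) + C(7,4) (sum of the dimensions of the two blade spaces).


Meet grade = grade(A) + grade(B) - n
= 5 + 4 - 7 = 2
C(7,5) = 21
C(7,4) = 35
dim_A + dim_B = 21 + 35 = 56


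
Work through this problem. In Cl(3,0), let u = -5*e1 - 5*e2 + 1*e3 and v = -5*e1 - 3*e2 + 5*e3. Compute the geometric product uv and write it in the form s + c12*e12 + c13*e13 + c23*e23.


In Cl(3,0): e_i^2 = 1, e_ie_j = -e_je_i for i != j.
Scalar part = u . v = (-5)*(-5) + (-5)*(-3) + 1*5
= 25 + 15 + 5 = 45
e12 coeff = (-5)*(-3) - (-5)*(-5) = 15 - 25 = -10
e13 coeff = (-5)*5 - 1*(-5) = -25 - (-5) = -20
e23 coeff = (-5)*5 - 1*(-3) = -25 - (-3) = -22
uv = 45 - 10*e12 - 20*e13 - 22*e23


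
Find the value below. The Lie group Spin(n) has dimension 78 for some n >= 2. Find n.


dim Spin(n) = dim so(n) = n(n-1)/2.
Solve n(n-1)/2 = 78, i.e. n^2 - n - 156 = 0.
Discriminant = 1 + 8*78 = 625
n = (1 + sqrt(625))/2 = (1 + 25)/2 = 13


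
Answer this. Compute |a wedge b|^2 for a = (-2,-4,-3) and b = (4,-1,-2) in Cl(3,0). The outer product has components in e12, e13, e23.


a wedge b = (a1*b2 - a2*b1)*e12 + (a1*b3 - a3*b1)*e13 + (a2*b3 - a3*b2)*e23
e12 coeff: (-2)*(-1) - (-4)*4 = 2 - (-16) = 18
e13 coeff: (-2)*(-2) - (-3)*4 = 4 - (-12) = 16
e23 coeff: (-4)*(-2) - (-3)*(-1) = 8 - 3 = 5
|a wedge b|^2 = 18^2 + 16^2 + 5^2
= 324 + 256 + 25
= 605


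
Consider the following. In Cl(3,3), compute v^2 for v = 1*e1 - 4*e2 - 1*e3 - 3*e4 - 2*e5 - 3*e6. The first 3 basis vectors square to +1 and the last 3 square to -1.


v^2 = sum of c_i^2 * e_i^2
Positive signature terms (e_i^2 = +1): 1^2 + (-4)^2 + (-1)^2 = 18
Negative signature terms (e_j^2 = -1): (-3)^2 + (-2)^2 + (-3)^2 = 22
v^2 = 18 - 22 = -4


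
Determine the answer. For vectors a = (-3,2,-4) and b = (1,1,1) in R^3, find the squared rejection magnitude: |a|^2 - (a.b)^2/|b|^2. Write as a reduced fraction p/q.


|a|^2 = (-3)^2 + 2^2 + (-4)^2 = 29
|b|^2 = 1^2 + 1^2 + 1^2 = 3
a . b = (-3)*1 + 2*1 + (-4)*1 = -5
(a.b)^2 = (-5)^2 = 25
|rej|^2 = 29 - 25/3
= (87 - 25)/3
= 62/3
In lowest terms: 62/3


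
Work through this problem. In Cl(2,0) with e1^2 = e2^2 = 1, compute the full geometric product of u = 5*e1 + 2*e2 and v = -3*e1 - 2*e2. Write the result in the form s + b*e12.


Expand: (5*e1 + 2*e2)(-3*e1 - 2*e2)
= 5*(-3)*e1e1 + 5*(-2)*e1e2 + 2*(-3)*e2e1 + 2*(-2)*e2e2
Using e1^2 = e2^2 = 1, e2e1 = -e1e2:
Scalar part s = 5*(-3) + 2*(-2) = -15 + (-4) = -19
Bivector part b = 5*(-2) - 2*(-3) = -10 - (-6) = -4
uv = -19 - 4*e12


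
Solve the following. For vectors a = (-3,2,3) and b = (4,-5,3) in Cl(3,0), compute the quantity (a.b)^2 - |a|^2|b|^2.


a . b = (-3)*4 + 2*(-5) + 3*3
= -12 + (-10) + 9 = -13
|a|^2 = (-3)^2 + 2^2 + 3^2 = 22
|b|^2 = 4^2 + (-5)^2 + 3^2 = 50
(a.b)^2 = (-13)^2 = 169
|a|^2 * |b|^2 = 22 * 50 = 1100
Result = 169 - 1100 = -931


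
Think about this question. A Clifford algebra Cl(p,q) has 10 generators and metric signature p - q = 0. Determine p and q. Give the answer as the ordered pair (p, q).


We need p + q = 10 and p - q = 0.
Adding: 2p = 10 + 0 = 10, so p = 5.
Then q = 10 - 5 = 5.
(p, q) = (5, 5)


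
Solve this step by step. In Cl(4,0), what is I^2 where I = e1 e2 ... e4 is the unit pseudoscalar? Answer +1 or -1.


The pseudoscalar I = e1...e_n (product of all n generators) of Cl(p,q) satisfies I^2 = (-1)^(q + n(n-1)/2).
p = 4, q = 0, n = p + q = 4
n(n-1)/2 = 4 * 3 / 2 = 6
Exponent = q + n(n-1)/2 = 0 + 6 = 6
I^2 = (-1)^6 = +1


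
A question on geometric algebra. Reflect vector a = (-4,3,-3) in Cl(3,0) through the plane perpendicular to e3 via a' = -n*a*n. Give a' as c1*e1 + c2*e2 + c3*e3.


Reflection formula: a' = -n*a*n, with n = e3 (unit vector, n^2 = 1).
For reflection through hyperplane perp to e3:
The component along e3 flips sign, others stay.
a = (-4, 3, -3)
a' = (-4, 3, 3)
a' = -4*e1 + 3*e2 + 3*e3


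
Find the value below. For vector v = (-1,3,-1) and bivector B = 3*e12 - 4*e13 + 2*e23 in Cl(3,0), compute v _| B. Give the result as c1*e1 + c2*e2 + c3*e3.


Left contraction v _| B = <vB>_1 (grade-1 part of the geometric product vB).
Using e1_|e12 = e2, e2_|e12 = -e1, e1_|e13 = e3, e3_|e13 = -e1, e2_|e23 = e3, e3_|e23 = -e2:
e1 coeff: -v2*b12 - v3*b13 = -(3)*(3) - (-1)*(-4) = -13
e2 coeff: v1*b12 - v3*b23 = (-1)*(3) - (-1)*(2) = -1
e3 coeff: v1*b13 + v2*b23 = (-1)*(-4) + (3)*(2) = 10
v _| B = -13*e1 - 1*e2 + 10*e3


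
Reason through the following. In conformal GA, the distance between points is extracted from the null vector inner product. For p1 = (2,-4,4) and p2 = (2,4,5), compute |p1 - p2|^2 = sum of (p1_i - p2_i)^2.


p1 - p2 = (0, -8, -1)
|p1 - p2|^2 = 0^2 + (-8)^2 + (-1)^2
= 0 + 64 + 1
= 65


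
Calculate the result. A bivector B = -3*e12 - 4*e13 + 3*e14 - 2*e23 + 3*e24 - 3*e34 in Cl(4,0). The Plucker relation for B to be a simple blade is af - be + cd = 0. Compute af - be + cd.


Plucker relation: af - be + cd
a*f = (-3)*(-3) = 9
b*e = (-4)*3 = -12
c*d = 3*(-2) = -6
af - be + cd = 9 - (-12) + (-6)
= 15


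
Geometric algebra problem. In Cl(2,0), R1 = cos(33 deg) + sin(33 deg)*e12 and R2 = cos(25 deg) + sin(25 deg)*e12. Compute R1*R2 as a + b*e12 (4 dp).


Same-plane rotors commute and their half-angles add:
R1*R2 = cos(a1 + a2) + sin(a1 + a2)*e12.
a1 + a2 = 33 + 25 = 58 deg
cos(58 deg) = 0.5299
sin(58 deg) = 0.8480
R1*R2 = 0.5299 + 0.8480*e12


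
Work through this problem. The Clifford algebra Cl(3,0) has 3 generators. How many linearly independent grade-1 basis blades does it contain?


Number of grade-k basis blades in Cl(p,q) with n = p + q is C(n, k).
n = 3 + 0 = 3
C(3, 1) = 3! / (1! * 2!)
= 6 / (1 * 2)
= 3


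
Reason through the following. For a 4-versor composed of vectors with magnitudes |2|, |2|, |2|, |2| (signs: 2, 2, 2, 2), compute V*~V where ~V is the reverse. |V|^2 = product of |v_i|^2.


Each vector v_i has |v_i|^2 = s_i^2
Squared scales: 2^2 = 4, 2^2 = 4, 2^2 = 4, 2^2 = 4
|V|^2 = 4 * 4 * 4 * 4
= 256


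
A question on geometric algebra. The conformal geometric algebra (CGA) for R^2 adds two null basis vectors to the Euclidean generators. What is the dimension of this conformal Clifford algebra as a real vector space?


The conformal model of R^2 uses Cl(3,1): the 2 Euclidean generators plus two extra orthogonal generators e+ (e+^2 = +1) and e- (e-^2 = -1), from which the null vectors e0, einf are built.
Number of generators m = 2 + 2 = 4.
dim Cl(p,q) = 2^m = 2^4 = 16


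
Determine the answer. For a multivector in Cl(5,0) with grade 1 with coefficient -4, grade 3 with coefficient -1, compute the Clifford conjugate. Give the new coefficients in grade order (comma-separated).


Clifford conjugate sign for grade k: (-1)^(k(k+1)/2)
Grade 1: (-1)^(1*2/2) = (-1)^1 = -1, coeff -4 -> 4
Grade 3: (-1)^(3*4/2) = (-1)^6 = 1, coeff -1 -> -1
Conjugated coefficients: 4, -1


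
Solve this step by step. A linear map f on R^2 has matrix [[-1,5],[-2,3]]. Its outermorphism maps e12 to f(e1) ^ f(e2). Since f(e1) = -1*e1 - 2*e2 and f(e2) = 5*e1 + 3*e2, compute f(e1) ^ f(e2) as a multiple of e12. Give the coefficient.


The outermorphism of a linear map f sends e1^e2 to f(e1)^f(e2).
f(e1) = -1*e1 - 2*e2
f(e2) = 5*e1 + 3*e2
f(e1) ^ f(e2) = (-1*e1 - 2*e2) ^ (5*e1 + 3*e2)
= (-1)*3*e12 + (-2)*5*e21
= (-3 - (-10))*e12
= 7*e12
Coefficient = 7


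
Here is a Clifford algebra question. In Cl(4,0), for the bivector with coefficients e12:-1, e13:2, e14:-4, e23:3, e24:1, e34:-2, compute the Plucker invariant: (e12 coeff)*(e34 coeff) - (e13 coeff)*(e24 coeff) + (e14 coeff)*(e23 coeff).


Plucker relation: af - be + cd
a*f = (-1)*(-2) = 2
b*e = 2*1 = 2
c*d = (-4)*3 = -12
af - be + cd = 2 - 2 + (-12)
= -12


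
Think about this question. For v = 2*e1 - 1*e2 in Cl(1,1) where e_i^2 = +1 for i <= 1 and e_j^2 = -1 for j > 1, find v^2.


v^2 = sum of c_i^2 * e_i^2
Positive signature terms (e_i^2 = +1): 2^2 = 4
Negative signature terms (e_j^2 = -1): (-1)^2 = 1
v^2 = 4 - 1 = 3


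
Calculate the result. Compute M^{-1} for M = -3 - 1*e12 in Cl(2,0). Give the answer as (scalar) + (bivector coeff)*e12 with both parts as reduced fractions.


M = -3 - 1*e12, where e12^2 = -1.
Since M commutes with its reverse ~M = a - b*e12, M * ~M = a^2 - b^2*e12^2 = a^2 + b^2.
So M^{-1} = ~M / (a^2 + b^2) = (a - b*e12)/(a^2 + b^2).
a^2 + b^2 = 9 + 1 = 10
Scalar part = -3/10 = -3/10
Bivector coeff = 1/10 = 1/10
M^{-1} = -3/10 + 1/10*e12


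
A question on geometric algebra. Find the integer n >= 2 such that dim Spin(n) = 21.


dim Spin(n) = dim so(n) = n(n-1)/2.
Solve n(n-1)/2 = 21, i.e. n^2 - n - 42 = 0.
Discriminant = 1 + 8*21 = 169
n = (1 + sqrt(169))/2 = (1 + 13)/2 = 7


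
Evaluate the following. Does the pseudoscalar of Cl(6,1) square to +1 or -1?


The pseudoscalar I = e1...e_n (product of all n generators) of Cl(p,q) satisfies I^2 = (-1)^(q + n(n-1)/2).
p = 6, q = 1, n = p + q = 7
n(n-1)/2 = 7 * 6 / 2 = 21
Exponent = q + n(n-1)/2 = 1 + 21 = 22
I^2 = (-1)^22 = +1


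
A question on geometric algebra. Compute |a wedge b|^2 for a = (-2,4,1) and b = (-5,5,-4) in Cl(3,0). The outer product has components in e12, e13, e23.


a wedge b = (a1*b2 - a2*b1)*e12 + (a1*b3 - a3*b1)*e13 + (a2*b3 - a3*b2)*e23
e12 coeff: (-2)*5 - 4*(-5) = -10 - (-20) = 10
e13 coeff: (-2)*(-4) - 1*(-5) = 8 - (-5) = 13
e23 coeff: 4*(-4) - 1*5 = -16 - 5 = -21
|a wedge b|^2 = 10^2 + 13^2 + (-21)^2
= 100 + 169 + 441
= 710


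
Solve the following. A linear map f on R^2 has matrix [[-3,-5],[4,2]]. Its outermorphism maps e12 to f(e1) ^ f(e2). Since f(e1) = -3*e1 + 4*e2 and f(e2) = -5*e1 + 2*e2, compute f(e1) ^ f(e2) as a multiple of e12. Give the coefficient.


The outermorphism of a linear map f sends e1^e2 to f(e1)^f(e2).
f(e1) = -3*e1 + 4*e2
f(e2) = -5*e1 + 2*e2
f(e1) ^ f(e2) = (-3*e1 + 4*e2) ^ (-5*e1 + 2*e2)
= (-3)*2*e12 + 4*(-5)*e21
= (-6 - (-20))*e12
= 14*e12
Coefficient = 14


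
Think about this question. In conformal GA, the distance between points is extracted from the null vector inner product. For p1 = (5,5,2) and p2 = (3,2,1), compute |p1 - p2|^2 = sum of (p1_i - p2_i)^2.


p1 - p2 = (2, 3, 1)
|p1 - p2|^2 = 2^2 + 3^2 + 1^2
= 4 + 9 + 1
= 14


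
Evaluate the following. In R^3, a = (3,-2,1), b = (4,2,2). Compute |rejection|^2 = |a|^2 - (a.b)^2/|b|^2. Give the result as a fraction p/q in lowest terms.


|a|^2 = 3^2 + (-2)^2 + 1^2 = 14
|b|^2 = 4^2 + 2^2 + 2^2 = 24
a . b = 3*4 + (-2)*2 + 1*2 = 10
(a.b)^2 = 10^2 = 100
|rej|^2 = 14 - 100/24
= (336 - 100)/24
= 236/24
In lowest terms: 59/6


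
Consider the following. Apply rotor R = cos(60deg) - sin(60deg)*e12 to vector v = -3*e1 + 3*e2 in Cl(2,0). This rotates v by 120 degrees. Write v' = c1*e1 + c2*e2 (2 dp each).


Rotor R = cos(60deg) - sin(60deg)*e12
Rotation angle theta = 2 * 60 = 120 degrees
v' = R*v*~R rotates v by theta.
cos(120deg) = -0.5000, sin(120deg) = 0.8660
v'_1 = -3*cos(120deg) - 3*sin(120deg)
= -3*(-0.5000) - 3*0.8660
= -1.10
v'_2 = -3*sin(120deg) + 3*cos(120deg)
= -3*0.8660 + 3*(-0.5000)
= -4.10
v' = -1.10*e1 - 4.10*e2


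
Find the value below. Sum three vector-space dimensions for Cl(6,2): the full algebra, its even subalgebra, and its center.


n = 6 + 2 = 8
Total dim = 2^8 = 256
Even subalgebra dim = 2^7 = 128
n is even, so center dim = 1
Sum = 256 + 128 + 1 = 385


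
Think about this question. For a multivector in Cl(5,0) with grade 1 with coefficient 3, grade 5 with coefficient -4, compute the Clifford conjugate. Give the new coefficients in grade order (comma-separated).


Clifford conjugate sign for grade k: (-1)^(k(k+1)/2)
Grade 1: (-1)^(1*2/2) = (-1)^1 = -1, coeff 3 -> -3
Grade 5: (-1)^(5*6/2) = (-1)^15 = -1, coeff -4 -> 4
Conjugated coefficients: -3, 4


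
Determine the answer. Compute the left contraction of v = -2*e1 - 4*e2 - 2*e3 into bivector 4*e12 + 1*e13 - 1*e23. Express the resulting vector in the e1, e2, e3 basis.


Left contraction v _| B = <vB>_1 (grade-1 part of the geometric product vB).
Using e1_|e12 = e2, e2_|e12 = -e1, e1_|e13 = e3, e3_|e13 = -e1, e2_|e23 = e3, e3_|e23 = -e2:
e1 coeff: -v2*b12 - v3*b13 = -(-4)*(4) - (-2)*(1) = 18
e2 coeff: v1*b12 - v3*b23 = (-2)*(4) - (-2)*(-1) = -10
e3 coeff: v1*b13 + v2*b23 = (-2)*(1) + (-4)*(-1) = 2
v _| B = 18*e1 - 10*e2 + 2*e3


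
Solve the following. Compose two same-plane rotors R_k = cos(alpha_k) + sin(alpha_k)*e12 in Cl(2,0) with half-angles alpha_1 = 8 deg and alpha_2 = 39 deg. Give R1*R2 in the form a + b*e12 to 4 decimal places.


Same-plane rotors commute and their half-angles add:
R1*R2 = cos(a1 + a2) + sin(a1 + a2)*e12.
a1 + a2 = 8 + 39 = 47 deg
cos(47 deg) = 0.6820
sin(47 deg) = 0.7314
R1*R2 = 0.6820 + 0.7314*e12


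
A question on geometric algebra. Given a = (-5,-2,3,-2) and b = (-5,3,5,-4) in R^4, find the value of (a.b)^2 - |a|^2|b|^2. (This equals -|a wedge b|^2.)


a . b = (-5)*(-5) + (-2)*3 + 3*5 + (-2)*(-4)
= 25 + (-6) + 15 + 8 = 42
|a|^2 = (-5)^2 + (-2)^2 + 3^2 + (-2)^2 = 42
|b|^2 = (-5)^2 + 3^2 + 5^2 + (-4)^2 = 75
(a.b)^2 = 42^2 = 1764
|a|^2 * |b|^2 = 42 * 75 = 3150
Result = 1764 - 3150 = -1386


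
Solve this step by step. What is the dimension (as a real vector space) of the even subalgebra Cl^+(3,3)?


Even subalgebra dimension = 2^(n-1)
n = 3 + 3 = 6
2^(6 - 1) = 2^5 = 32
Verification: sum of C(6,k) for even k = 1 + 15 + 15 + 1 = 32
Result = 32


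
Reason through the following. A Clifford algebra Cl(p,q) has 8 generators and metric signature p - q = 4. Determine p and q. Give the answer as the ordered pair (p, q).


We need p + q = 8 and p - q = 4.
Adding: 2p = 8 + 4 = 12, so p = 6.
Then q = 8 - 6 = 2.
(p, q) = (6, 2)


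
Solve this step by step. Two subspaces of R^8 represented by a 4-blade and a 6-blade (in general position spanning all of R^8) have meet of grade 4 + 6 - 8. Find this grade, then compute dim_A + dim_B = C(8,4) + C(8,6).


Meet grade = grade(A) + grade(B) - n
= 4 + 6 - 8 = 2
C(8,4) = 70
C(8,6) = 28
dim_A + dim_B = 70 + 28 = 98


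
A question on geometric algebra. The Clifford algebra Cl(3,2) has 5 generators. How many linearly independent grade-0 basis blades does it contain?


Number of grade-k basis blades in Cl(p,q) with n = p + q is C(n, k).
n = 3 + 2 = 5
C(5, 0) = 5! / (0! * 5!)
= 120 / (1 * 120)
= 1


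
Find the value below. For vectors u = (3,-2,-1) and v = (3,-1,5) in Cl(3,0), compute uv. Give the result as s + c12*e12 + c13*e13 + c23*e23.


In Cl(3,0): e_i^2 = 1, e_ie_j = -e_je_i for i != j.
Scalar part = u . v = 3*3 + (-2)*(-1) + (-1)*5
= 9 + 2 + (-5) = 6
e12 coeff = 3*(-1) - (-2)*3 = -3 - (-6) = 3
e13 coeff = 3*5 - (-1)*3 = 15 - (-3) = 18
e23 coeff = (-2)*5 - (-1)*(-1) = -10 - 1 = -11
uv = 6 + 3*e12 + 18*e13 - 11*e23


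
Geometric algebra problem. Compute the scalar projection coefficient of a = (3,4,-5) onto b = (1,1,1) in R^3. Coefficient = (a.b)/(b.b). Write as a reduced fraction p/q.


Projection coefficient = (a . b) / (b . b)
a . b = 3*1 + 4*1 + (-5)*1
= 3 + 4 + (-5) = 2
b . b = 1^2 + 1^2 + 1^2
= 1 + 1 + 1 = 3
Coefficient = 2/3
In lowest terms: 2/3


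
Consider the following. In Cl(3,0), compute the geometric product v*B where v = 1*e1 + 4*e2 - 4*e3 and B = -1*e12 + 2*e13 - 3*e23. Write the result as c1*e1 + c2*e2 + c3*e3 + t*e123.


vB has grade-1 (vector) and grade-3 (trivector) parts: vB = (v _| B) + (v ^ B).
Vector part <vB>_1:
  e1: -v2*b12 - v3*b13 = -(4)*(-1) - (-4)*(2) = 12
  e2: v1*b12 - v3*b23 = (1)*(-1) - (-4)*(-3) = -13
  e3: v1*b13 + v2*b23 = (1)*(2) + (4)*(-3) = -10
Trivector part <vB>_3:
  e123: v1*b23 - v2*b13 + v3*b12 = (1)*(-3) - (4)*(2) + (-4)*(-1) = -7
vB = 12*e1 - 13*e2 - 10*e3 - 7*e123


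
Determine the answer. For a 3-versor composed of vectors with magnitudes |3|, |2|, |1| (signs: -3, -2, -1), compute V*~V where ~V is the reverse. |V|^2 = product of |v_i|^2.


Each vector v_i has |v_i|^2 = s_i^2
Squared scales: (-3)^2 = 9, (-2)^2 = 4, (-1)^2 = 1
|V|^2 = 9 * 4 * 1
= 36


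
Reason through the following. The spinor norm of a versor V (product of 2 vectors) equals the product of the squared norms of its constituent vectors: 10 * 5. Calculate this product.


Spinor norm N(V) = |v1|^2 * |v2|^2 * ... * |v2|^2
= 10 * 5
Running product: 10, 50
N(V) = 50


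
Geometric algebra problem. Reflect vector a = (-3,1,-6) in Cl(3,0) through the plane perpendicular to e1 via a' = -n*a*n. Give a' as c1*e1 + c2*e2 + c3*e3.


Reflection formula: a' = -n*a*n, with n = e1 (unit vector, n^2 = 1).
For reflection through hyperplane perp to e1:
The component along e1 flips sign, others stay.
a = (-3, 1, -6)
a' = (3, 1, -6)
a' = 3*e1 + 1*e2 - 6*e3


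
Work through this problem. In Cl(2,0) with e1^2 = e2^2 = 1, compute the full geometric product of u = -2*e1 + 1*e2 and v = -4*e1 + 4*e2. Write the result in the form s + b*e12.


Expand: (-2*e1 + 1*e2)(-4*e1 + 4*e2)
= (-2)*(-4)*e1e1 + (-2)*4*e1e2 + 1*(-4)*e2e1 + 1*4*e2e2
Using e1^2 = e2^2 = 1, e2e1 = -e1e2:
Scalar part s = (-2)*(-4) + 1*4 = 8 + 4 = 12
Bivector part b = (-2)*4 - 1*(-4) = -8 - (-4) = -4
uv = 12 - 4*e12


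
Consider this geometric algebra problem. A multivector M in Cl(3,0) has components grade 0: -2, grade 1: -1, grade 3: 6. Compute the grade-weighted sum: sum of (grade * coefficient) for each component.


Grade-weighted sum = sum of grade_k * coefficient_k
0*(-2) = 0
1*(-1) = -1
3*6 = 18
Total = 0 + (-1) + 18 = 17


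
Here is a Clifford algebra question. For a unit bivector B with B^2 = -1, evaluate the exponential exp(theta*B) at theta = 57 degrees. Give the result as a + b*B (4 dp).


For a unit bivector B with B^2 = -1, the exponential series gives
e^(theta*B) = cos(theta) + sin(theta)*B (the GA analogue of Euler's formula).
theta = 57 degrees = 0.994838 rad
cos(57 deg) = 0.5446
sin(57 deg) = 0.8387
exp(theta*B) = 0.5446 + 0.8387*B


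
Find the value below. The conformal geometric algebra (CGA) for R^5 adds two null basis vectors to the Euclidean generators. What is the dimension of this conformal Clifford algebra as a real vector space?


The conformal model of R^5 uses Cl(6,1): the 5 Euclidean generators plus two extra orthogonal generators e+ (e+^2 = +1) and e- (e-^2 = -1), from which the null vectors e0, einf are built.
Number of generators m = 5 + 2 = 7.
dim Cl(p,q) = 2^m = 2^7 = 128


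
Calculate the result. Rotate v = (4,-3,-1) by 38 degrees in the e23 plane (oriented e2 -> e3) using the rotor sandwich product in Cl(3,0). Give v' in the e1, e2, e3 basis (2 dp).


Rotor R = cos(19deg) - sin(19deg)*e23
Rotation angle theta = 2 * 19 = 38 degrees in the e23 plane (e2 -> e3).
The component perpendicular to the plane (e1) is invariant: v'_1 = v1 = 4.00
cos(38deg) = 0.7880, sin(38deg) = 0.6157
v'_2 = v2*cos(theta) - v3*sin(theta) = -3*0.7880 - (-1)*0.6157 = -1.75
v'_3 = v2*sin(theta) + v3*cos(theta) = -3*0.6157 + (-1)*0.7880 = -2.63
v' = 4.00*e1 - 1.75*e2 - 2.63*e3


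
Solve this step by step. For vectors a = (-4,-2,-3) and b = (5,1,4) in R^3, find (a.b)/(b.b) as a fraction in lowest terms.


Projection coefficient = (a . b) / (b . b)
a . b = (-4)*5 + (-2)*1 + (-3)*4
= -20 + (-2) + (-12) = -34
b . b = 5^2 + 1^2 + 4^2
= 25 + 1 + 16 = 42
Coefficient = -34/42
In lowest terms: -17/21


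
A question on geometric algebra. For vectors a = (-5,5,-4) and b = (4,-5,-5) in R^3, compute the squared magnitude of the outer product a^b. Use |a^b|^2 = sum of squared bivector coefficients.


a wedge b = (a1*b2 - a2*b1)*e12 + (a1*b3 - a3*b1)*e13 + (a2*b3 - a3*b2)*e23
e12 coeff: (-5)*(-5) - 5*4 = 25 - 20 = 5
e13 coeff: (-5)*(-5) - (-4)*4 = 25 - (-16) = 41
e23 coeff: 5*(-5) - (-4)*(-5) = -25 - 20 = -45
|a wedge b|^2 = 5^2 + 41^2 + (-45)^2
= 25 + 1681 + 2025
= 3731


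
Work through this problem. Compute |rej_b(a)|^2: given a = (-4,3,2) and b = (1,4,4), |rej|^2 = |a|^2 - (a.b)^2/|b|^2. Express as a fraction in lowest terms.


|a|^2 = (-4)^2 + 3^2 + 2^2 = 29
|b|^2 = 1^2 + 4^2 + 4^2 = 33
a . b = (-4)*1 + 3*4 + 2*4 = 16
(a.b)^2 = 16^2 = 256
|rej|^2 = 29 - 256/33
= (957 - 256)/33
= 701/33
In lowest terms: 701/33


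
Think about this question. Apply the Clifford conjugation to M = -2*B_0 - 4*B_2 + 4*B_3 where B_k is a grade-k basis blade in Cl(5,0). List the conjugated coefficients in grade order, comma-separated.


Clifford conjugate sign for grade k: (-1)^(k(k+1)/2)
Grade 0: (-1)^(0*1/2) = (-1)^0 = 1, coeff -2 -> -2
Grade 2: (-1)^(2*3/2) = (-1)^3 = -1, coeff -4 -> 4
Grade 3: (-1)^(3*4/2) = (-1)^6 = 1, coeff 4 -> 4
Conjugated coefficients: -2, 4, 4


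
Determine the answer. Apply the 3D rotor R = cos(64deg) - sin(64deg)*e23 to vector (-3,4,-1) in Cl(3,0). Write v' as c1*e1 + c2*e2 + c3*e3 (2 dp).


Rotor R = cos(64deg) - sin(64deg)*e23
Rotation angle theta = 2 * 64 = 128 degrees in the e23 plane (e2 -> e3).
The component perpendicular to the plane (e1) is invariant: v'_1 = v1 = -3.00
cos(128deg) = -0.6157, sin(128deg) = 0.7880
v'_2 = v2*cos(theta) - v3*sin(theta) = 4*(-0.6157) - (-1)*0.7880 = -1.67
v'_3 = v2*sin(theta) + v3*cos(theta) = 4*0.7880 + (-1)*(-0.6157) = 3.77
v' = -3.00*e1 - 1.67*e2 + 3.77*e3


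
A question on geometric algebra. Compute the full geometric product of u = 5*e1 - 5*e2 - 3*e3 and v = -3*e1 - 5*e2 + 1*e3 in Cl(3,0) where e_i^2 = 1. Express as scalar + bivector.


In Cl(3,0): e_i^2 = 1, e_ie_j = -e_je_i for i != j.
Scalar part = u . v = 5*(-3) + (-5)*(-5) + (-3)*1
= -15 + 25 + (-3) = 7
e12 coeff = 5*(-5) - (-5)*(-3) = -25 - 15 = -40
e13 coeff = 5*1 - (-3)*(-3) = 5 - 9 = -4
e23 coeff = (-5)*1 - (-3)*(-5) = -5 - 15 = -20
uv = 7 - 40*e12 - 4*e13 - 20*e23


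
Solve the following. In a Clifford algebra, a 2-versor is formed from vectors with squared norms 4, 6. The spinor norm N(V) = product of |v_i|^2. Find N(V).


Spinor norm N(V) = |v1|^2 * |v2|^2 * ... * |v2|^2
= 4 * 6
Running product: 4, 24
N(V) = 24


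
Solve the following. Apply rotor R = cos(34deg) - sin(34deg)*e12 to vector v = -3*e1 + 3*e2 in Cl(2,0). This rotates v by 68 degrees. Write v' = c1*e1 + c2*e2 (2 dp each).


Rotor R = cos(34deg) - sin(34deg)*e12
Rotation angle theta = 2 * 34 = 68 degrees
v' = R*v*~R rotates v by theta.
cos(68deg) = 0.3746, sin(68deg) = 0.9272
v'_1 = -3*cos(68deg) - 3*sin(68deg)
= -3*0.3746 - 3*0.9272
= -3.91
v'_2 = -3*sin(68deg) + 3*cos(68deg)
= -3*0.9272 + 3*0.3746
= -1.66
v' = -3.91*e1 - 1.66*e2


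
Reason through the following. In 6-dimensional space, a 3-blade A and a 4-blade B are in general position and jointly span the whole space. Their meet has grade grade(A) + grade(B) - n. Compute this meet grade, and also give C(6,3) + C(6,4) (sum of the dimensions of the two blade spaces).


Meet grade = grade(A) + grade(B) - n
= 3 + 4 - 6 = 1
C(6,3) = 20
C(6,4) = 15
dim_A + dim_B = 20 + 15 = 35


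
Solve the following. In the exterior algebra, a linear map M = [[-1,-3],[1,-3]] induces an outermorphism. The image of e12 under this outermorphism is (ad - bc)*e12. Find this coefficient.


The outermorphism of a linear map f sends e1^e2 to f(e1)^f(e2).
f(e1) = -1*e1 + 1*e2
f(e2) = -3*e1 - 3*e2
f(e1) ^ f(e2) = (-1*e1 + 1*e2) ^ (-3*e1 - 3*e2)
= (-1)*(-3)*e12 + 1*(-3)*e21
= (3 - (-3))*e12
= 6*e12
Coefficient = 6


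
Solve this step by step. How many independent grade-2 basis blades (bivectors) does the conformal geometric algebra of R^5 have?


The conformal model of R^5 uses Cl(6,1) with m = 5 + 2 = 7 generators.
Number of grade-2 blades = C(m, 2) = C(7, 2)
= 7*6/2 = 21


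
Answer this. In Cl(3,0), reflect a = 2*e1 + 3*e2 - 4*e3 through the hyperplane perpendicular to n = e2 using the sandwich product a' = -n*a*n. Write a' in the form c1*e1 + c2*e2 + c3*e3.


Reflection formula: a' = -n*a*n, with n = e2 (unit vector, n^2 = 1).
For reflection through hyperplane perp to e2:
The component along e2 flips sign, others stay.
a = (2, 3, -4)
a' = (2, -3, -4)
a' = 2*e1 - 3*e2 - 4*e3


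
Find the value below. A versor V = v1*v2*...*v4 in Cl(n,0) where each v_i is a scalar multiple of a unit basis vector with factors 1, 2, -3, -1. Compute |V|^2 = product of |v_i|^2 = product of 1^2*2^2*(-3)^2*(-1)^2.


Each vector v_i has |v_i|^2 = s_i^2
Squared scales: 1^2 = 1, 2^2 = 4, (-3)^2 = 9, (-1)^2 = 1
|V|^2 = 1 * 4 * 9 * 1
= 36


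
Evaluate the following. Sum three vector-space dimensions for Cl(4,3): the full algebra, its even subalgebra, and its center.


n = 4 + 3 = 7
Total dim = 2^7 = 128
Even subalgebra dim = 2^6 = 64
n is odd, so center dim = 2
Sum = 128 + 64 + 2 = 194


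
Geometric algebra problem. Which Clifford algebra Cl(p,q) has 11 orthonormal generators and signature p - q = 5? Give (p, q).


We need p + q = 11 and p - q = 5.
Adding: 2p = 11 + 5 = 16, so p = 8.
Then q = 11 - 8 = 3.
(p, q) = (8, 3)


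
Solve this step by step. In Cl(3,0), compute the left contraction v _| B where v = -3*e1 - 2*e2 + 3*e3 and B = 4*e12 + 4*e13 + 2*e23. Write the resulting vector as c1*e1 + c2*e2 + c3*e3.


Left contraction v _| B = <vB>_1 (grade-1 part of the geometric product vB).
Using e1_|e12 = e2, e2_|e12 = -e1, e1_|e13 = e3, e3_|e13 = -e1, e2_|e23 = e3, e3_|e23 = -e2:
e1 coeff: -v2*b12 - v3*b13 = -(-2)*(4) - (3)*(4) = -4
e2 coeff: v1*b12 - v3*b23 = (-3)*(4) - (3)*(2) = -18
e3 coeff: v1*b13 + v2*b23 = (-3)*(4) + (-2)*(2) = -16
v _| B = -4*e1 - 18*e2 - 16*e3
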